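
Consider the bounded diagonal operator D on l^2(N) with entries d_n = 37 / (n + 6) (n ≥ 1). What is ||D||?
||D|| = 37/7 (attained at n = 1)

For D diagonal, ||D|| = sup_n |d_n| = sup_n 37/(n + 6). This is positive and strictly decreasing in n, so the supremum is attained at n = 1: d_1 = 37/(1 + 6) = 37/7. Hence ||D|| = 37/7.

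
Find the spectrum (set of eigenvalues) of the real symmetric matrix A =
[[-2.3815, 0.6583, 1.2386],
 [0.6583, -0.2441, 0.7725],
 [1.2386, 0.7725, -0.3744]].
sigma(A) ≈ {-3, -1, 1}

A is real symmetric, so its spectrum consists of real eigenvalues. Expanding the characteristic polynomial of the displayed matrix gives
  det(λ I - A) = p(λ) = λ^3 + (3)λ^2 + (-1)λ + (-3).
Solving p(λ) = 0 yields eigenvalues ≈ -3, -1, 1. (A is shown rounded to 4 decimals, so these recover the underlying integer eigenvalues to within that precision.)
Verification: the trace of A = -3 equals the sum of eigenvalues -3, and det(A) ≈ 3.0000 matches the eigenvalue product 3.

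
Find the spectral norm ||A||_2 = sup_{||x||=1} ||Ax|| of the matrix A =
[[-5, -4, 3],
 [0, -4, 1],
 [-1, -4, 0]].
||A||_2 ≈ 8.4293 (= sqrt(largest eigenvalue of A^T A))

||A||_2 = sigma_max(A) = sqrt(lambda_max(A^T A)). Form the symmetric matrix M = A^T A =
[[26, 24, -15],
 [24, 48, -16],
 [-15, -16, 10]].
Its characteristic polynomial (trace, sum of principal 2x2 minors, determinant of M give the coefficients) is
  p(λ) = det(λ I - M) = λ^3 - 84λ^2 + 931λ - 784.
No integer candidate from the rational root theorem (±divisors of 784) is a root, so the roots are irrational. The cubic discriminant is Δ = 2116347044 > 0, so there are three distinct real roots. p(0) = -784 and p(1) = 64 have opposite signs, so a root lies in (0, 1); Newton's method refines it to λ ≈ 0.9172. p(12) = 20 and p(13) = -680 have opposite signs, so a root lies in (12, 13); Newton's method refines it to λ ≈ 12.0306. p(71) = -216 and p(72) = 4040 have opposite signs, so a root lies in (71, 72); Newton's method refines it to λ ≈ 71.0523. Check (Vieta): the three roots sum to 84, matching tr M = 84.
So the eigenvalues of A^T A are ≈ 0.9172, 12.0306, 71.0523 (all ≥ 0, as they must be for A^T A). The largest is λ_max ≈ 71.0523, hence ||A||_2 = sqrt(λ_max) ≈ 8.4293.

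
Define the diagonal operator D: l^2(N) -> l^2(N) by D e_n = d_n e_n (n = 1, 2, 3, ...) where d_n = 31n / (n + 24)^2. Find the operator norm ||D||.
||D|| = 31/96 (attained at n = 24)

For D diagonal, ||D|| = sup_n |d_n|. Treat f(x) = 31x / (x + 24)^2 for real x > 0. By the quotient rule, f'(x) = 31(24 - x)/(x + 24)^3, which is positive for x < 24 and negative for x > 24. So f has a unique maximum at x = 24, and since 24 is a positive integer, the supremum over n ≥ 1 is attained at n = 24: d_24 = 31·24/(24 + 24)^2 = 31·24/2304 = 31/96. Hence ||D|| = 31/96.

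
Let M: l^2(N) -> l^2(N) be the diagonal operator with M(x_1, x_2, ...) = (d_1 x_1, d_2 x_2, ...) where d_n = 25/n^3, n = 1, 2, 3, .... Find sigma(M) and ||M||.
sigma(M) = {25/n^3 : n ≥ 1} ∪ {0}; ||M|| = 25

A bounded diagonal operator on l^2 with diagonal entries d_n has spectrum equal to the closure of {d_n : n ≥ 1}: every d_n is an eigenvalue (with eigenvector e_n), so {d_n} ⊂ sigma(M); the spectrum is closed, so its closure is too; and for lambda not in the closure, (M - lambda I) has bounded inverse (the diagonal entries 1/(d_n - lambda) are bounded). For our sequence d_n = 25/n^3, n = 1, 2, 3, ...:
  - {d_n} = {25/n^3 : n ≥ 1}; the only limit point is 0
  - closure = {25/n^3 : n ≥ 1} ∪ {0}
For the norm: a diagonal operator has ||M|| = sup_n |d_n|. Here d_n = 25/n^3 is positive and decreasing, so sup_n |d_n| = d_1 = 25. So ||M|| = 25.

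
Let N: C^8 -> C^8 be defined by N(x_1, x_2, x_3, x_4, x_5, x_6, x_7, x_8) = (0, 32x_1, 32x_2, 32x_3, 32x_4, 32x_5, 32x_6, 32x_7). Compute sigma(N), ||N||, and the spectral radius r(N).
sigma(N) = {0}; ||N|| = 32; r(N) = 0. (N is nilpotent with N^8 = 0.)

On C^8, N is a strictly lower-triangular matrix with 32 on the subdiagonal and zeros elsewhere, so its characteristic polynomial is lambda^8 and every eigenvalue is 0: sigma(N) = {0}. For the operator norm, N e_i = 32e_{i+1} for i = 1, ..., 7 and N e_8 = 0, so the singular values of N are 32 (with multiplicity 7) and 0; hence ||N|| = 32. The spectral radius r(N) = max|lambda| = 0. Note ||N|| > r(N) — characteristic of non-normal nilpotent operators. Indeed N^8 = 0.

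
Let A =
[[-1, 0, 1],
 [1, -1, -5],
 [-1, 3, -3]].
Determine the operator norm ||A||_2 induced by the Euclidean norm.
||A||_2 ≈ 5.983 (= sqrt(largest eigenvalue of A^T A))

||A||_2 = sigma_max(A) = sqrt(lambda_max(A^T A)). Form the symmetric matrix M = A^T A =
[[3, -4, -3],
 [-4, 10, -4],
 [-3, -4, 35]].
Its characteristic polynomial (trace, sum of principal 2x2 minors, determinant of M give the coefficients) is
  p(λ) = det(λ I - M) = λ^3 - 48λ^2 + 444λ - 256.
No integer candidate from the rational root theorem (±divisors of 256) is a root, so the roots are irrational. The cubic discriminant is Δ = 87277824 > 0, so there are three distinct real roots. p(0) = -256 and p(1) = 141 have opposite signs, so a root lies in (0, 1); Newton's method refines it to λ ≈ 0.6172. p(11) = 151 and p(12) = -112 have opposite signs, so a root lies in (11, 12); Newton's method refines it to λ ≈ 11.5865. p(35) = -641 and p(36) = 176 have opposite signs, so a root lies in (35, 36); Newton's method refines it to λ ≈ 35.7963. Check (Vieta): the three roots sum to 48, matching tr M = 48.
So the eigenvalues of A^T A are ≈ 0.6172, 11.5865, 35.7963 (all ≥ 0, as they must be for A^T A). The largest is λ_max ≈ 35.7963, hence ||A||_2 = sqrt(λ_max) ≈ 5.983.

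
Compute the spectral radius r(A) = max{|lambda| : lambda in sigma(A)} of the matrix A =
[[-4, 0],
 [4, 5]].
r(A) = 5

The eigenvalues of A are the roots of its characteristic polynomial. With M = A (coefficients from the trace and determinant):
  p(λ) = det(λ I - M) = λ^2 - λ - 20.
For λ^2 - λ - 20 the discriminant is 81. It is a perfect square (9^2), so the roots are rational: λ = (1 ± 9)/2 = 5, -4.
Thus the eigenvalues (to 4 decimals) are 5 (modulus 5); -4 (modulus 4). The spectral radius is the largest modulus: r(A) = 5. (Cross-check: r(A) ≤ ||A||_2 ≈ 6.986; equality holds whenever A is normal, though it can also hold for some non-normal A.)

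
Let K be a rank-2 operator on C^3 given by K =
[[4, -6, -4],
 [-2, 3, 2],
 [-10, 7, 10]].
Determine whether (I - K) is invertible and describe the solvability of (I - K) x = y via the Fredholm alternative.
(I - K) is singular (det(I - K) = 0, i.e. 1 ∈ sigma(K)). (I - K) x = y is solvable iff y ⊥ ker((I - K)^*) = span{(2, 13, -2)}, i.e. iff 2y_1 + 13y_2 - 2y_3 = 0. When solvable, x is determined up to adding multiples of (-2, 1, -3) (ker(I - K) = span{(-2, 1, -3)}, dimension 1).

K has rank 2 and factors as K = U V^T = u1 v1^T + u2 v2^T with u1 = (-2, 1, 3), v1 = (-2, 3, 2), u2 = (0, 0, -2), v2 = (2, 1, -2) (multiplying out reproduces the displayed K). The nonzero eigenvalues of U V^T coincide with those of the 2 x 2 matrix G = V^T U = [[v1·u1, v1·u2], [v2·u1, v2·u2]] = [[13, -4], [-9, 4]], and by the Sylvester determinant identity det(I_3 - U V^T) = det(I_2 - V^T U) = det([[-12, 4], [9, -3]]) = (-12)(-3) - (4)(9) = 0. (Direct check: I - K =
[[-3, 6, 4],
 [2, -2, -2],
 [10, -7, -9]]
has determinant 0.) So 1 is an eigenvalue of K and (I - K) is not invertible. The finite-dimensional Fredholm alternative says: either (I - K) is invertible, or ker(I - K) ≠ {0} and then range(I - K) = ker((I - K)^*)^⊥, with dim ker(I - K) = dim ker((I - K)^*). We are in the second case, so we compute both kernels via the 2 x 2 reduction. If (I - U V^T) x = 0 then x = U (V^T x) lies in the column space of U; writing x = U b gives U (I_2 - G) b = 0, and since u1, u2 are independent, (I_2 - G) b = 0. With I_2 - G = [[-12, 4], [9, -3]] (singular, as its determinant is 0) a null vector is b = (1, 3), so ker(I - K) = span{1·u1 + (3)·u2} = span{(-2, 1, -3)}. For the adjoint, (I - K)^* = I - K^T = I - V U^T, and the same argument gives ker((I - K)^*) = {V a : (I_2 - G)^T a = 0}; (I_2 - G)^T = [[-12, 9], [4, -3]] has null vector a = (3, 4), so ker((I - K)^*) = span{3·v1 + (4)·v2} = span{(2, 13, -2)}. (Both kernels are 1-dimensional, matching rank(I - K) = 2.) Therefore (I - K) x = y is solvable iff <y, (2, 13, -2)> = 0, i.e. iff 2y_1 + 13y_2 - 2y_3 = 0; when solvable the solution set is the line x_p + c·(-2, 1, -3), c ∈ C.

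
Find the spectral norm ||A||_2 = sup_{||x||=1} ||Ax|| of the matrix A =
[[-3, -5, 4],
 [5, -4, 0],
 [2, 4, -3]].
||A||_2 ≈ 8.9664 (= sqrt(largest eigenvalue of A^T A))

||A||_2 = sigma_max(A) = sqrt(lambda_max(A^T A)). Form the symmetric matrix M = A^T A =
[[38, 3, -18],
 [3, 57, -32],
 [-18, -32, 25]].
Its characteristic polynomial (trace, sum of principal 2x2 minors, determinant of M give the coefficients) is
  p(λ) = det(λ I - M) = λ^3 - 120λ^2 + 3184λ - 1.
No integer candidate from the rational root theorem (±divisors of 1) is a root, so the roots are irrational. The cubic discriminant is Δ = 16869357797 > 0, so there are three distinct real roots. p(0) = -1 and p(1) = 3064 have opposite signs, so a root lies in (0, 1); Newton's method refines it to λ ≈ 0.0003. p(39) = 974 and p(40) = -641 have opposite signs, so a root lies in (39, 40); Newton's method refines it to λ ≈ 39.6033. p(80) = -1281 and p(81) = 2024 have opposite signs, so a root lies in (80, 81); Newton's method refines it to λ ≈ 80.3964. Check (Vieta): the three roots sum to 120, matching tr M = 120.
So the eigenvalues of A^T A are ≈ 0.0003, 39.6033, 80.3964 (all ≥ 0, as they must be for A^T A). The largest is λ_max ≈ 80.3964, hence ||A||_2 = sqrt(λ_max) ≈ 8.9664.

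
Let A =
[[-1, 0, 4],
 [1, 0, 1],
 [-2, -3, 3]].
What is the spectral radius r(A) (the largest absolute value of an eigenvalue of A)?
r(A) ≈ 3.4702

The eigenvalues of A are the roots of its characteristic polynomial. With M = A (coefficients from the trace, the sum of principal 2x2 minors, and det A):
  p(λ) = det(λ I - M) = λ^3 - 2λ^2 + 8λ + 15.
No integer candidate from the rational root theorem (±divisors of 15) is a root, so the roots are irrational. The cubic discriminant is Δ = -11707 < 0, so there is one real root and a complex-conjugate pair. p(-2) = -17 and p(-1) = 4 have opposite signs, so a root lies in (-2, -1); Newton's method refines it to λ ≈ -1.2456. Dividing out (λ - (-1.2456)) leaves approximately λ^2 - 3.2456λ + 12.0426. For λ^2 - 3.2456λ + 12.0426 the discriminant is -37.6367. It is negative, so the remaining roots are the complex-conjugate pair λ ≈ 1.6228 ± 3.0674i. Their product equals the constant term, so |λ|^2 ≈ 12.0426 and |λ| ≈ 3.4702.
Thus the eigenvalues (to 4 decimals) are -1.2456 (modulus 1.2456); 1.6228 ± 3.0674i (modulus 3.4702). The spectral radius is the largest modulus: r(A) ≈ 3.4702. (Cross-check: r(A) ≤ ||A||_2 ≈ 5.8266; equality holds whenever A is normal, though it can also hold for some non-normal A.)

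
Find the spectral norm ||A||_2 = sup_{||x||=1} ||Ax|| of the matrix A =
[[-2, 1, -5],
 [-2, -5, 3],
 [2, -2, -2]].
||A||_2 ≈ 7.1169 (= sqrt(largest eigenvalue of A^T A))

||A||_2 = sigma_max(A) = sqrt(lambda_max(A^T A)). Form the symmetric matrix M = A^T A =
[[12, 4, 0],
 [4, 30, -16],
 [0, -16, 38]].
Its characteristic polynomial (trace, sum of principal 2x2 minors, determinant of M give the coefficients) is
  p(λ) = det(λ I - M) = λ^3 - 80λ^2 + 1684λ - 10000.
No integer candidate from the rational root theorem (±divisors of 10000) is a root, so the roots are irrational. The cubic discriminant is Δ = 116752384 > 0, so there are three distinct real roots. p(10) = -160 and p(11) = 175 have opposite signs, so a root lies in (10, 11); Newton's method refines it to λ ≈ 10.4419. p(18) = 224 and p(19) = -25 have opposite signs, so a root lies in (18, 19); Newton's method refines it to λ ≈ 18.9077. p(50) = -800 and p(51) = 455 have opposite signs, so a root lies in (50, 51); Newton's method refines it to λ ≈ 50.6504. Check (Vieta): the three roots sum to 80, matching tr M = 80.
So the eigenvalues of A^T A are ≈ 10.4419, 18.9077, 50.6504 (all ≥ 0, as they must be for A^T A). The largest is λ_max ≈ 50.6504, hence ||A||_2 = sqrt(λ_max) ≈ 7.1169.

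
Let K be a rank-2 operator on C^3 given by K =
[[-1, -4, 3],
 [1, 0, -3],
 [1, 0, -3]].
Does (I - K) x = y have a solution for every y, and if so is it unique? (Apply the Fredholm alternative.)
(I - K) is invertible (det(I - K) = 9 ≠ 0), so for every y in C^3 the equation (I - K) x = y has a unique solution.

K has rank 2 and factors as K = U V^T = u1 v1^T + u2 v2^T with u1 = (2, 0, 0), v1 = (1, -2, -3), u2 = (3, -1, -1), v2 = (-1, 0, 3) (multiplying out reproduces the displayed K). The nonzero eigenvalues of U V^T coincide with those of the 2 x 2 matrix G = V^T U = [[v1·u1, v1·u2], [v2·u1, v2·u2]] = [[2, 8], [-2, -6]], and by the Sylvester determinant identity det(I_3 - U V^T) = det(I_2 - V^T U) = det([[-1, -8], [2, 7]]) = (-1)(7) - (-8)(2) = 9. (Direct check: I - K =
[[2, 4, -3],
 [-1, 1, 3],
 [-1, 0, 4]]
has determinant 9.) The finite-dimensional Fredholm alternative says: either (I - K) is invertible, or ker(I - K) ≠ {0} and then range(I - K) = ker((I - K)^*)^⊥, with dim ker(I - K) = dim ker((I - K)^*). Since det(I - K) ≠ 0, 1 is not an eigenvalue of K and ker(I - K) = {0}, so we are in the first case: for every y there is a unique x = (I - K)^(-1) y. (Explicitly, by the Woodbury identity, (I - U V^T)^(-1) = I + U (I_2 - G)^(-1) V^T.)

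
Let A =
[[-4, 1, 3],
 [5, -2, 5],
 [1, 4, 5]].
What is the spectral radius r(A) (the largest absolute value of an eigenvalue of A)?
r(A) ≈ 7.9361

The eigenvalues of A are the roots of its characteristic polynomial. With M = A (coefficients from the trace, the sum of principal 2x2 minors, and det A):
  p(λ) = det(λ I - M) = λ^3 + λ^2 - 50λ - 166.
No integer candidate from the rational root theorem (±divisors of 166) is a root, so the roots are irrational. The cubic discriminant is Δ = -91448 < 0, so there is one real root and a complex-conjugate pair. p(7) = -124 and p(8) = 10 have opposite signs, so a root lies in (7, 8); Newton's method refines it to λ ≈ 7.9361. Dividing out (λ - (7.9361)) leaves approximately λ^2 + 8.9361λ + 20.9172. For λ^2 + 8.9361λ + 20.9172 the discriminant is -3.8154. It is negative, so the remaining roots are the complex-conjugate pair λ ≈ -4.468 ± 0.9767i. Their product equals the constant term, so |λ|^2 ≈ 20.9172 and |λ| ≈ 4.5735.
Thus the eigenvalues (to 4 decimals) are 7.9361 (modulus 7.9361); -4.468 ± 0.9767i (modulus 4.5735). The spectral radius is the largest modulus: r(A) ≈ 7.9361. (Cross-check: r(A) ≤ ||A||_2 ≈ 8.4334; equality holds whenever A is normal, though it can also hold for some non-normal A.)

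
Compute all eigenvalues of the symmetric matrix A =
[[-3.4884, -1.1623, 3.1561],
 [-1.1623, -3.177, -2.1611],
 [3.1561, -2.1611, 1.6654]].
sigma(A) ≈ {-5, -4, 4}

A is real symmetric, so its spectrum consists of real eigenvalues. Expanding the characteristic polynomial of the displayed matrix gives
  det(λ I - A) = p(λ) = λ^3 + (5)λ^2 + (-16)λ + (-80).
Solving p(λ) = 0 yields eigenvalues ≈ -5, -4, 4. (A is shown rounded to 4 decimals, so these recover the underlying integer eigenvalues to within that precision.)
Verification: the trace of A = -5 equals the sum of eigenvalues -5, and det(A) ≈ 80.0005 matches the eigenvalue product 80.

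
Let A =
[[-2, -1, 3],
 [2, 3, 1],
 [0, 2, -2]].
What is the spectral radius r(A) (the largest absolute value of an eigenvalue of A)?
r(A) ≈ 3.41

The eigenvalues of A are the roots of its characteristic polynomial. With M = A (coefficients from the trace, the sum of principal 2x2 minors, and det A):
  p(λ) = det(λ I - M) = λ^3 + λ^2 - 8λ - 24.
No integer candidate from the rational root theorem (±divisors of 24) is a root, so the roots are irrational. The cubic discriminant is Δ = -9888 < 0, so there is one real root and a complex-conjugate pair. p(3) = -12 and p(4) = 24 have opposite signs, so a root lies in (3, 4); Newton's method refines it to λ ≈ 3.41. Dividing out (λ - (3.41)) leaves approximately λ^2 + 4.41λ + 7.0381. For λ^2 + 4.41λ + 7.0381 the discriminant is -8.7044. It is negative, so the remaining roots are the complex-conjugate pair λ ≈ -2.205 ± 1.4752i. Their product equals the constant term, so |λ|^2 ≈ 7.0381 and |λ| ≈ 2.6529.
Thus the eigenvalues (to 4 decimals) are 3.41 (modulus 3.41); -2.205 ± 1.4752i (modulus 2.6529). The spectral radius is the largest modulus: r(A) ≈ 3.41. (Cross-check: r(A) ≤ ||A||_2 ≈ 4.7962; equality holds whenever A is normal, though it can also hold for some non-normal A.)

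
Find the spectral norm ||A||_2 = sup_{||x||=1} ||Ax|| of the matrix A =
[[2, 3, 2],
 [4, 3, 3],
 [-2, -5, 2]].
||A||_2 ≈ 8.1007 (= sqrt(largest eigenvalue of A^T A))

||A||_2 = sigma_max(A) = sqrt(lambda_max(A^T A)). Form the symmetric matrix M = A^T A =
[[24, 28, 12],
 [28, 43, 5],
 [12, 5, 17]].
Its characteristic polynomial (trace, sum of principal 2x2 minors, determinant of M give the coefficients) is
  p(λ) = det(λ I - M) = λ^3 - 84λ^2 + 1218λ - 784.
No integer candidate from the rational root theorem (±divisors of 784) is a root, so the roots are irrational. The cubic discriminant is Δ = 2808527904 > 0, so there are three distinct real roots. p(0) = -784 and p(1) = 351 have opposite signs, so a root lies in (0, 1); Newton's method refines it to λ ≈ 0.6748. p(17) = 559 and p(18) = -244 have opposite signs, so a root lies in (17, 18); Newton's method refines it to λ ≈ 17.7043. p(65) = -1889 and p(66) = 1196 have opposite signs, so a root lies in (65, 66); Newton's method refines it to λ ≈ 65.6209. Check (Vieta): the three roots sum to 84, matching tr M = 84.
So the eigenvalues of A^T A are ≈ 0.6748, 17.7043, 65.6209 (all ≥ 0, as they must be for A^T A). The largest is λ_max ≈ 65.6209, hence ||A||_2 = sqrt(λ_max) ≈ 8.1007.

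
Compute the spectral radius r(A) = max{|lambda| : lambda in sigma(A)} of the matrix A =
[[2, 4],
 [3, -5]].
r(A) = (3 + sqrt(97))/2 ≈ 6.4244

The eigenvalues of A are the roots of its characteristic polynomial. With M = A (coefficients from the trace and determinant):
  p(λ) = det(λ I - M) = λ^2 + 3λ - 22.
For λ^2 + 3λ - 22 the discriminant is 97. It is nonnegative but not a perfect square, so the roots are real and irrational: λ = (-3 ± sqrt(97))/2 ≈ 3.4244, -6.4244.
Thus the eigenvalues (to 4 decimals) are 3.4244 (modulus 3.4244); -6.4244 (modulus 6.4244). The spectral radius is the largest modulus: r(A) = (3 + sqrt(97))/2 ≈ 6.4244. (Cross-check: r(A) ≤ ||A||_2 ≈ 6.5309; equality holds whenever A is normal, though it can also hold for some non-normal A.)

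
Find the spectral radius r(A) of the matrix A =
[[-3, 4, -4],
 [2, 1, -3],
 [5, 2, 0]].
r(A) ≈ 4.5457

The eigenvalues of A are the roots of its characteristic polynomial. With M = A (coefficients from the trace, the sum of principal 2x2 minors, and det A):
  p(λ) = det(λ I - M) = λ^3 + 2λ^2 + 15λ + 74.
No integer candidate from the rational root theorem (±divisors of 74) is a root, so the roots are irrational. The cubic discriminant is Δ = -122860 < 0, so there is one real root and a complex-conjugate pair. p(-4) = -18 and p(-3) = 20 have opposite signs, so a root lies in (-4, -3); Newton's method refines it to λ ≈ -3.5813. Dividing out (λ - (-3.5813)) leaves approximately λ^2 - 1.5813λ + 20.663. For λ^2 - 1.5813λ + 20.663 the discriminant is -80.1516. It is negative, so the remaining roots are the complex-conjugate pair λ ≈ 0.7906 ± 4.4764i. Their product equals the constant term, so |λ|^2 ≈ 20.663 and |λ| ≈ 4.5457.
Thus the eigenvalues (to 4 decimals) are -3.5813 (modulus 3.5813); 0.7906 ± 4.4764i (modulus 4.5457). The spectral radius is the largest modulus: r(A) ≈ 4.5457. (Cross-check: r(A) ≤ ||A||_2 ≈ 6.7141; equality holds whenever A is normal, though it can also hold for some non-normal A.)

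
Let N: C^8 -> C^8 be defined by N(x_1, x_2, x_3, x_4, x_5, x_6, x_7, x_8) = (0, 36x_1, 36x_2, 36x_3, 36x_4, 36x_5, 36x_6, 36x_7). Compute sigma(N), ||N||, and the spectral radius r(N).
sigma(N) = {0}; ||N|| = 36; r(N) = 0. (N is nilpotent with N^8 = 0.)

On C^8, N is a strictly lower-triangular matrix with 36 on the subdiagonal and zeros elsewhere, so its characteristic polynomial is lambda^8 and every eigenvalue is 0: sigma(N) = {0}. For the operator norm, N e_i = 36e_{i+1} for i = 1, ..., 7 and N e_8 = 0, so the singular values of N are 36 (with multiplicity 7) and 0; hence ||N|| = 36. The spectral radius r(N) = max|lambda| = 0. Note ||N|| > r(N) — characteristic of non-normal nilpotent operators. Indeed N^8 = 0.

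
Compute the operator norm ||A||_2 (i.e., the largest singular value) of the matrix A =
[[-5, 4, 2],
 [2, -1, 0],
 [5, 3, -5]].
||A||_2 ≈ 8.8725 (= sqrt(largest eigenvalue of A^T A))

||A||_2 = sigma_max(A) = sqrt(lambda_max(A^T A)). Form the symmetric matrix M = A^T A =
[[54, -7, -35],
 [-7, 26, -7],
 [-35, -7, 29]].
Its characteristic polynomial (trace, sum of principal 2x2 minors, determinant of M give the coefficients) is
  p(λ) = det(λ I - M) = λ^3 - 109λ^2 + 2401λ - 1369.
No integer candidate from the rational root theorem (±divisors of 1369) is a root, so the roots are irrational. The cubic discriminant is Δ = 12433303904 > 0, so there are three distinct real roots. p(0) = -1369 and p(1) = 924 have opposite signs, so a root lies in (0, 1); Newton's method refines it to λ ≈ 0.5857. p(29) = 980 and p(30) = -439 have opposite signs, so a root lies in (29, 30); Newton's method refines it to λ ≈ 29.6937. p(78) = -2695 and p(79) = 1080 have opposite signs, so a root lies in (78, 79); Newton's method refines it to λ ≈ 78.7207. Check (Vieta): the three roots sum to 109, matching tr M = 109.
So the eigenvalues of A^T A are ≈ 0.5857, 29.6937, 78.7207 (all ≥ 0, as they must be for A^T A). The largest is λ_max ≈ 78.7207, hence ||A||_2 = sqrt(λ_max) ≈ 8.8725.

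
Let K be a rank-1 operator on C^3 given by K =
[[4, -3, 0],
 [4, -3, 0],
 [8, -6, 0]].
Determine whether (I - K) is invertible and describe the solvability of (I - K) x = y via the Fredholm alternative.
(I - K) is singular (det(I - K) = 0, i.e. 1 ∈ sigma(K)). (I - K) x = y is solvable iff y ⊥ ker((I - K)^*) = span{(4, -3, 0)}, i.e. iff 4y_1 - 3y_2 = 0. When solvable, the solutions are x = y + c·(1, 1, 2), c arbitrary (ker(I - K) = span{(1, 1, 2)}, dimension 1).

K has rank 1, so it is an outer product K = u v^T: every row of K is a multiple of one row vector. Reading off the entries, u = (1, 1, 2) and v = (4, -3, 0) (row i of K equals u_i·v^T). A rank-one matrix u v^T satisfies K u = u (v·u) and kills the (2)-dimensional subspace v^⊥, so its characteristic polynomial is lambda^2 (lambda - v·u) with v·u = tr K = 1. Hence the eigenvalues of I - K are 1 (multiplicity 2) and 1 - (1) = 0, so det(I - K) = 0. (Direct check: I - K =
[[-3, 3, 0],
 [-4, 4, 0],
 [-8, 6, 1]]
has determinant 0.) So 1 is an eigenvalue of K and (I - K) is not invertible. The finite-dimensional Fredholm alternative says: either (I - K) is invertible, or ker(I - K) ≠ {0} and then range(I - K) = ker((I - K)^*)^⊥, with dim ker(I - K) = dim ker((I - K)^*). We are in the second case, so we need both kernels. Kernel of I - K: (I - K) u = u - u (v·u) = u - u = 0, so ker(I - K) = span{u} = span{(1, 1, 2)} (it is exactly 1-dimensional because rank(I - K) = 2). Kernel of the adjoint: K is real, so (I - K)^* = I - K^T = I - v u^T, and (I - v u^T) v = v - v (u·v) = 0; hence ker((I - K)^*) = span{v} = span{(4, -3, 0)}. Therefore (I - K) x = y is solvable iff <y, v> = 0, i.e. iff 4y_1 - 3y_2 = 0. When this holds, K y = u (v·y) = 0, so (I - K) y = y and x = y is a particular solution; the full solution set is the line x = y + c·u = y + c·(1, 1, 2), c ∈ C.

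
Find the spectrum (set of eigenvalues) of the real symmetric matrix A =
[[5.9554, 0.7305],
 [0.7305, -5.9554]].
sigma(A) ≈ {-6, 6}

A is real symmetric, so its spectrum consists of real eigenvalues. Expanding the characteristic polynomial of the displayed matrix gives
  det(λ I - A) = p(λ) = λ^2 + (0)λ + (-36).
Solving p(λ) = 0 yields eigenvalues ≈ -6, 6. (A is shown rounded to 4 decimals, so these recover the underlying integer eigenvalues to within that precision.)
Verification: the trace of A = 0 equals the sum of eigenvalues 0, and det(A) ≈ -36.0004 matches the eigenvalue product -36.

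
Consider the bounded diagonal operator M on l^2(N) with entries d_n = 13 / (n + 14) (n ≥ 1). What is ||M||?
||M|| = 13/15 (attained at n = 1)

For M diagonal, ||M|| = sup_n |d_n| = sup_n 13/(n + 14). This is positive and strictly decreasing in n, so the supremum is attained at n = 1: d_1 = 13/(1 + 14) = 13/15. Hence ||M|| = 13/15.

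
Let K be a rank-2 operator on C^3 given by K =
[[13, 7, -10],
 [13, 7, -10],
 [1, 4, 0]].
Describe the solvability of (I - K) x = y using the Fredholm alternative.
(I - K) is invertible (det(I - K) = 31 ≠ 0), so for every y in C^3 the equation (I - K) x = y has a unique solution.

K has rank 2 and factors as K = U V^T = u1 v1^T + u2 v2^T with u1 = (2, 2, -1), v1 = (2, -1, -2), u2 = (3, 3, 1), v2 = (3, 3, -2) (multiplying out reproduces the displayed K). The nonzero eigenvalues of U V^T coincide with those of the 2 x 2 matrix G = V^T U = [[v1·u1, v1·u2], [v2·u1, v2·u2]] = [[4, 1], [14, 16]], and by the Sylvester determinant identity det(I_3 - U V^T) = det(I_2 - V^T U) = det([[-3, -1], [-14, -15]]) = (-3)(-15) - (-1)(-14) = 31. (Direct check: I - K =
[[-12, -7, 10],
 [-13, -6, 10],
 [-1, -4, 1]]
has determinant 31.) The finite-dimensional Fredholm alternative says: either (I - K) is invertible, or ker(I - K) ≠ {0} and then range(I - K) = ker((I - K)^*)^⊥, with dim ker(I - K) = dim ker((I - K)^*). Since det(I - K) ≠ 0, 1 is not an eigenvalue of K and ker(I - K) = {0}, so we are in the first case: for every y there is a unique x = (I - K)^(-1) y. (Explicitly, by the Woodbury identity, (I - U V^T)^(-1) = I + U (I_2 - G)^(-1) V^T.)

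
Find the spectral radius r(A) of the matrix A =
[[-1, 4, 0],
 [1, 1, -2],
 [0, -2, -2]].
r(A) ≈ 3.4337

The eigenvalues of A are the roots of its characteristic polynomial. With M = A (coefficients from the trace, the sum of principal 2x2 minors, and det A):
  p(λ) = det(λ I - M) = λ^3 + 2λ^2 - 9λ - 14.
No integer candidate from the rational root theorem (±divisors of 14) is a root, so the roots are irrational. The cubic discriminant is Δ = 2932 > 0, so there are three distinct real roots. p(-4) = -10 and p(-3) = 4 have opposite signs, so a root lies in (-4, -3); Newton's method refines it to λ ≈ -3.4337. p(-2) = 4 and p(-1) = -4 have opposite signs, so a root lies in (-2, -1); Newton's method refines it to λ ≈ -1.4259. p(2) = -16 and p(3) = 4 have opposite signs, so a root lies in (2, 3); Newton's method refines it to λ ≈ 2.8595. Check (Vieta): the three roots sum to -2, matching tr M = -2.
Thus the eigenvalues (to 4 decimals) are -3.4337 (modulus 3.4337); -1.4259 (modulus 1.4259); 2.8595 (modulus 2.8595). The spectral radius is the largest modulus: r(A) ≈ 3.4337. (Cross-check: r(A) ≤ ||A||_2 ≈ 4.6736; equality holds whenever A is normal, though it can also hold for some non-normal A.)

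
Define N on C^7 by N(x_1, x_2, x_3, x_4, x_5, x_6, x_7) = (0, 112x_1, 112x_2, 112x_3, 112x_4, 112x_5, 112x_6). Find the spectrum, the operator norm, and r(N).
sigma(N) = {0}; ||N|| = 112; r(N) = 0. (N is nilpotent with N^7 = 0.)

On C^7, N is a strictly lower-triangular matrix with 112 on the subdiagonal and zeros elsewhere, so its characteristic polynomial is lambda^7 and every eigenvalue is 0: sigma(N) = {0}. For the operator norm, N e_i = 112e_{i+1} for i = 1, ..., 6 and N e_7 = 0, so the singular values of N are 112 (with multiplicity 6) and 0; hence ||N|| = 112. The spectral radius r(N) = max|lambda| = 0. Note ||N|| > r(N) — characteristic of non-normal nilpotent operators. Indeed N^7 = 0.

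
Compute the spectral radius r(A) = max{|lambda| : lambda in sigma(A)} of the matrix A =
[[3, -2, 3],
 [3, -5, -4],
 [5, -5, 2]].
r(A) ≈ 7.0101

The eigenvalues of A are the roots of its characteristic polynomial. With M = A (coefficients from the trace, the sum of principal 2x2 minors, and det A):
  p(λ) = det(λ I - M) = λ^3 - 48λ + 8.
No integer candidate from the rational root theorem (±divisors of 8) is a root, so the roots are irrational. The cubic discriminant is Δ = 440640 > 0, so there are three distinct real roots. p(-8) = -120 and p(-7) = 1 have opposite signs, so a root lies in (-8, -7); Newton's method refines it to λ ≈ -7.0101. p(0) = 8 and p(1) = -39 have opposite signs, so a root lies in (0, 1); Newton's method refines it to λ ≈ 0.1668. p(6) = -64 and p(7) = 15 have opposite signs, so a root lies in (6, 7); Newton's method refines it to λ ≈ 6.8433. Check (Vieta): the three roots sum to 0, matching tr M = 0.
Thus the eigenvalues (to 4 decimals) are -7.0101 (modulus 7.0101); 0.1668 (modulus 0.1668); 6.8433 (modulus 6.8433). The spectral radius is the largest modulus: r(A) ≈ 7.0101. (Cross-check: r(A) ≤ ||A||_2 ≈ 9.7401; equality holds whenever A is normal, though it can also hold for some non-normal A.)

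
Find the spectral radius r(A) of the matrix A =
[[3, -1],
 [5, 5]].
r(A) = sqrt(20) ≈ 4.4721

The eigenvalues of A are the roots of its characteristic polynomial. With M = A (coefficients from the trace and determinant):
  p(λ) = det(λ I - M) = λ^2 - 8λ + 20.
For λ^2 - 8λ + 20 the discriminant is -16. It is negative, so the roots are the complex-conjugate pair λ = 4 ± (sqrt(16)/2) i ≈ 4 ± 2i. For a conjugate pair the product of the roots equals the constant term, so |λ|^2 = 20 and |λ| = sqrt(20) ≈ 4.4721.
Thus the eigenvalues (to 4 decimals) are 4 ± 2i (modulus 4.4721). The spectral radius is the largest modulus: r(A) = sqrt(20) ≈ 4.4721. (Cross-check: r(A) ≤ ||A||_2 ≈ 7.2361; equality holds whenever A is normal, though it can also hold for some non-normal A.)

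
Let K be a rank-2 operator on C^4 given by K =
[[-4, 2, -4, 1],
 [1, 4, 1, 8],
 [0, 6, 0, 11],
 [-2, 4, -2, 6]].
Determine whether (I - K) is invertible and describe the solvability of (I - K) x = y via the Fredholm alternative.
(I - K) is invertible (det(I - K) = -37 ≠ 0), so for every y in C^4 the equation (I - K) x = y has a unique solution.

K has rank 2 and factors as K = U V^T = u1 v1^T + u2 v2^T with u1 = (-1, 1, 1, 0), v1 = (3, 0, 3, 2), u2 = (1, 2, 3, 2), v2 = (-1, 2, -1, 3) (multiplying out reproduces the displayed K). The nonzero eigenvalues of U V^T coincide with those of the 2 x 2 matrix G = V^T U = [[v1·u1, v1·u2], [v2·u1, v2·u2]] = [[0, 16], [2, 6]], and by the Sylvester determinant identity det(I_4 - U V^T) = det(I_2 - V^T U) = det([[1, -16], [-2, -5]]) = (1)(-5) - (-16)(-2) = -37. (Direct check: I - K =
[[5, -2, 4, -1],
 [-1, -3, -1, -8],
 [0, -6, 1, -11],
 [2, -4, 2, -5]]
has determinant -37.) The finite-dimensional Fredholm alternative says: either (I - K) is invertible, or ker(I - K) ≠ {0} and then range(I - K) = ker((I - K)^*)^⊥, with dim ker(I - K) = dim ker((I - K)^*). Since det(I - K) ≠ 0, 1 is not an eigenvalue of K and ker(I - K) = {0}, so we are in the first case: for every y there is a unique x = (I - K)^(-1) y. (Explicitly, by the Woodbury identity, (I - U V^T)^(-1) = I + U (I_2 - G)^(-1) V^T.)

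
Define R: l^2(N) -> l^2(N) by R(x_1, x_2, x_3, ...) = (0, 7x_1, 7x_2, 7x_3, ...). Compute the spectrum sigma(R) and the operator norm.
sigma(R) = closed disk {z in C : |z| ≤ 7}; ||R|| = 7

Note R = 7·U where U is the unit right shift (U x)_k = x_{k-1} (with x_0 := 0); so ||R|| = 7||U|| and sigma(R) = 7·sigma(U). ||R x||^2 = sum_{k≥1} |7x_k|^2 = 49||x||^2, so ||R|| = 7 and sigma(R) ⊂ {|z| ≤ 7}. For any |lambda| < 7, the equation (R - lambda I) x = 0 forces x_1 = 0, then 7x_k = lambda x_{k+1} ⇒ x = 0, so R has no eigenvalues. But (R - lambda I) is not surjective for |lambda| < 7: solving (R - lambda I) x = e_1 would require x_n proportional to (lambda/7)^(-n), which is not in l^2. So every |lambda| < 7 lies in the residual spectrum. The boundary |lambda| = 7 is in the approximate point spectrum (the spectrum is closed). Hence sigma(R) is the closed disk of radius 7.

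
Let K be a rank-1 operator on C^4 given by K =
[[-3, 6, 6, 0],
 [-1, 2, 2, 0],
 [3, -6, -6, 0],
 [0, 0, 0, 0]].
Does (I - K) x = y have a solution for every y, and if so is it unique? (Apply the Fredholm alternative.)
(I - K) is invertible (det(I - K) = 8 ≠ 0), so for every y in C^4 the equation (I - K) x = y has a unique solution.

K has rank 1, so it is an outer product K = u v^T: every row of K is a multiple of one row vector. Reading off the entries, u = (-3, -1, 3, 0) and v = (1, -2, -2, 0) (row i of K equals u_i·v^T). A rank-one matrix u v^T satisfies K u = u (v·u) and kills the (3)-dimensional subspace v^⊥, so its characteristic polynomial is lambda^3 (lambda - v·u) with v·u = tr K = -7. Hence the eigenvalues of I - K are 1 (multiplicity 3) and 1 - (-7) = 8, so det(I - K) = 8. (Direct check: I - K =
[[4, -6, -6, 0],
 [1, -1, -2, 0],
 [-3, 6, 7, 0],
 [0, 0, 0, 1]]
has determinant 8.) The finite-dimensional Fredholm alternative says: either (I - K) is invertible, or ker(I - K) ≠ {0} and then range(I - K) = ker((I - K)^*)^⊥, with dim ker(I - K) = dim ker((I - K)^*). Since det(I - K) ≠ 0, 1 is not an eigenvalue of K and ker(I - K) = {0}, so we are in the first case: for every y there is a unique x = (I - K)^(-1) y. Explicitly, by the Sherman–Morrison formula, (I - u v^T)^(-1) = I + u v^T/(1 - v·u), i.e. (I - K)^(-1) = I + K/(8).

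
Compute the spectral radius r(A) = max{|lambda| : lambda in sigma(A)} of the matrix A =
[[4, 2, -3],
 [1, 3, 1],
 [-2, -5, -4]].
r(A) ≈ 5.5476

The eigenvalues of A are the roots of its characteristic polynomial. With M = A (coefficients from the trace, the sum of principal 2x2 minors, and det A):
  p(λ) = det(λ I - M) = λ^3 - 3λ^2 - 19λ + 27.
No integer candidate from the rational root theorem (±divisors of 27) is a root, so the roots are irrational. The cubic discriminant is Δ = 41620 > 0, so there are three distinct real roots. p(-4) = -9 and p(-3) = 30 have opposite signs, so a root lies in (-4, -3); Newton's method refines it to λ ≈ -3.8213. p(1) = 6 and p(2) = -15 have opposite signs, so a root lies in (1, 2); Newton's method refines it to λ ≈ 1.2737. p(5) = -18 and p(6) = 21 have opposite signs, so a root lies in (5, 6); Newton's method refines it to λ ≈ 5.5476. Check (Vieta): the three roots sum to 3, matching tr M = 3.
Thus the eigenvalues (to 4 decimals) are -3.8213 (modulus 3.8213); 1.2737 (modulus 1.2737); 5.5476 (modulus 5.5476). The spectral radius is the largest modulus: r(A) ≈ 5.5476. (Cross-check: r(A) ≤ ||A||_2 ≈ 7.5849; equality holds whenever A is normal, though it can also hold for some non-normal A.)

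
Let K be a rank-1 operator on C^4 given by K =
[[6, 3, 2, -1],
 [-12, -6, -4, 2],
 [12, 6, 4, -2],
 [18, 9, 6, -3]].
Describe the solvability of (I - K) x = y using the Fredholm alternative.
(I - K) is singular (det(I - K) = 0, i.e. 1 ∈ sigma(K)). (I - K) x = y is solvable iff y ⊥ ker((I - K)^*) = span{(6, 3, 2, -1)}, i.e. iff 6y_1 + 3y_2 + 2y_3 - y_4 = 0. When solvable, the solutions are x = y + c·(1, -2, 2, 3), c arbitrary (ker(I - K) = span{(1, -2, 2, 3)}, dimension 1).

K has rank 1, so it is an outer product K = u v^T: every row of K is a multiple of one row vector. Reading off the entries, u = (1, -2, 2, 3) and v = (6, 3, 2, -1) (row i of K equals u_i·v^T). A rank-one matrix u v^T satisfies K u = u (v·u) and kills the (3)-dimensional subspace v^⊥, so its characteristic polynomial is lambda^3 (lambda - v·u) with v·u = tr K = 1. Hence the eigenvalues of I - K are 1 (multiplicity 3) and 1 - (1) = 0, so det(I - K) = 0. (Direct check: I - K =
[[-5, -3, -2, 1],
 [12, 7, 4, -2],
 [-12, -6, -3, 2],
 [-18, -9, -6, 4]]
has determinant 0.) So 1 is an eigenvalue of K and (I - K) is not invertible. The finite-dimensional Fredholm alternative says: either (I - K) is invertible, or ker(I - K) ≠ {0} and then range(I - K) = ker((I - K)^*)^⊥, with dim ker(I - K) = dim ker((I - K)^*). We are in the second case, so we need both kernels. Kernel of I - K: (I - K) u = u - u (v·u) = u - u = 0, so ker(I - K) = span{u} = span{(1, -2, 2, 3)} (it is exactly 1-dimensional because rank(I - K) = 3). Kernel of the adjoint: K is real, so (I - K)^* = I - K^T = I - v u^T, and (I - v u^T) v = v - v (u·v) = 0; hence ker((I - K)^*) = span{v} = span{(6, 3, 2, -1)}. Therefore (I - K) x = y is solvable iff <y, v> = 0, i.e. iff 6y_1 + 3y_2 + 2y_3 - y_4 = 0. When this holds, K y = u (v·y) = 0, so (I - K) y = y and x = y is a particular solution; the full solution set is the line x = y + c·u = y + c·(1, -2, 2, 3), c ∈ C.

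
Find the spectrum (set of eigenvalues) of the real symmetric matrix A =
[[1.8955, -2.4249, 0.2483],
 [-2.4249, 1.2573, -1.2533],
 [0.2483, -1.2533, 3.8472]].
sigma(A) ≈ {-1, 3, 5}

A is real symmetric, so its spectrum consists of real eigenvalues. Expanding the characteristic polynomial of the displayed matrix gives
  det(λ I - A) = p(λ) = λ^3 + (-7)λ^2 + (7)λ + (15).
Solving p(λ) = 0 yields eigenvalues ≈ -1, 3, 5. (A is shown rounded to 4 decimals, so these recover the underlying integer eigenvalues to within that precision.)
Verification: the trace of A = 7 equals the sum of eigenvalues 7, and det(A) ≈ -14.9990 matches the eigenvalue product -15.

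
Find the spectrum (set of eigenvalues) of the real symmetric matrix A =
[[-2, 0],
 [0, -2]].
sigma(A) ≈ {-2} (-2 with multiplicity 2)

A is real symmetric, so its spectrum consists of real eigenvalues. Expanding the characteristic polynomial of the displayed matrix gives
  det(λ I - A) = p(λ) = λ^2 + (4)λ + (4).
Solving p(λ) = 0 yields eigenvalues ≈ -2, -2. (A is shown rounded to 4 decimals, so these recover the underlying integer eigenvalues to within that precision.)
Verification: the trace of A = -4 equals the sum of eigenvalues -4, and det(A) ≈ 4.0000 matches the eigenvalue product 4.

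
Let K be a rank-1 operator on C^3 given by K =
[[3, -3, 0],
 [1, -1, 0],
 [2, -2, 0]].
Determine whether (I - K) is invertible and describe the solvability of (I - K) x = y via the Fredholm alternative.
(I - K) is invertible (det(I - K) = -1 ≠ 0), so for every y in C^3 the equation (I - K) x = y has a unique solution.

K has rank 1, so it is an outer product K = u v^T: every row of K is a multiple of one row vector. Reading off the entries, u = (3, 1, 2) and v = (1, -1, 0) (row i of K equals u_i·v^T). A rank-one matrix u v^T satisfies K u = u (v·u) and kills the (2)-dimensional subspace v^⊥, so its characteristic polynomial is lambda^2 (lambda - v·u) with v·u = tr K = 2. Hence the eigenvalues of I - K are 1 (multiplicity 2) and 1 - (2) = -1, so det(I - K) = -1. (Direct check: I - K =
[[-2, 3, 0],
 [-1, 2, 0],
 [-2, 2, 1]]
has determinant -1.) The finite-dimensional Fredholm alternative says: either (I - K) is invertible, or ker(I - K) ≠ {0} and then range(I - K) = ker((I - K)^*)^⊥, with dim ker(I - K) = dim ker((I - K)^*). Since det(I - K) ≠ 0, 1 is not an eigenvalue of K and ker(I - K) = {0}, so we are in the first case: for every y there is a unique x = (I - K)^(-1) y. Explicitly, by the Sherman–Morrison formula, (I - u v^T)^(-1) = I + u v^T/(1 - v·u), i.e. (I - K)^(-1) = I - K.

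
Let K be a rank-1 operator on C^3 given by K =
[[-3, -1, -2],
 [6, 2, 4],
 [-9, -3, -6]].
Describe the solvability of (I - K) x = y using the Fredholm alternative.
(I - K) is invertible (det(I - K) = 8 ≠ 0), so for every y in C^3 the equation (I - K) x = y has a unique solution.

K has rank 1, so it is an outer product K = u v^T: every row of K is a multiple of one row vector. Reading off the entries, u = (1, -2, 3) and v = (-3, -1, -2) (row i of K equals u_i·v^T). A rank-one matrix u v^T satisfies K u = u (v·u) and kills the (2)-dimensional subspace v^⊥, so its characteristic polynomial is lambda^2 (lambda - v·u) with v·u = tr K = -7. Hence the eigenvalues of I - K are 1 (multiplicity 2) and 1 - (-7) = 8, so det(I - K) = 8. (Direct check: I - K =
[[4, 1, 2],
 [-6, -1, -4],
 [9, 3, 7]]
has determinant 8.) The finite-dimensional Fredholm alternative says: either (I - K) is invertible, or ker(I - K) ≠ {0} and then range(I - K) = ker((I - K)^*)^⊥, with dim ker(I - K) = dim ker((I - K)^*). Since det(I - K) ≠ 0, 1 is not an eigenvalue of K and ker(I - K) = {0}, so we are in the first case: for every y there is a unique x = (I - K)^(-1) y. Explicitly, by the Sherman–Morrison formula, (I - u v^T)^(-1) = I + u v^T/(1 - v·u), i.e. (I - K)^(-1) = I + K/(8).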